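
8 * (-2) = -16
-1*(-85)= 85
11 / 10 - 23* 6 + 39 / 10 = -133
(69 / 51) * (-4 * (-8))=736 / 17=43.29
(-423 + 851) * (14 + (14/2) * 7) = 26964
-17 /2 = -8.50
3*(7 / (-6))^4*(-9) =-2401 / 48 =-50.02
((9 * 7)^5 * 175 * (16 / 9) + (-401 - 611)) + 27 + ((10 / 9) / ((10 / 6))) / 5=4631370519227 / 15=308758034615.13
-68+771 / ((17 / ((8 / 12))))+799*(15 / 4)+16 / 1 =202265 / 68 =2974.49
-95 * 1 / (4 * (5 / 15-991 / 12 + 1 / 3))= 285 / 983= 0.29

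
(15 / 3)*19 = 95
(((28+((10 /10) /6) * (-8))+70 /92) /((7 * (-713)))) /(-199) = 3785 /137062842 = 0.00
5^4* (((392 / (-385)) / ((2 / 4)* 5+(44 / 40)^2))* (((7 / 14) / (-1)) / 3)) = 50000 / 1749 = 28.59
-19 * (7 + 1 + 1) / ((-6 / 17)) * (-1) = -969 / 2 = -484.50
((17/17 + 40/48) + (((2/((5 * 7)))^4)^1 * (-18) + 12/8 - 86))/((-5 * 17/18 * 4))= 558233796/127553125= 4.38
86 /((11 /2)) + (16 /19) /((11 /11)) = 3444 /209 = 16.48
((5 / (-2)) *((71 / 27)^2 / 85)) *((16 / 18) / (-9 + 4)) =0.04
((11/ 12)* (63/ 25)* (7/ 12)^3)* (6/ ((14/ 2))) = 3773/ 9600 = 0.39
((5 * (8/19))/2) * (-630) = -12600/19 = -663.16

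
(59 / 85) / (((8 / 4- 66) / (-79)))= 4661 / 5440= 0.86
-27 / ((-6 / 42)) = 189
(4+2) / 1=6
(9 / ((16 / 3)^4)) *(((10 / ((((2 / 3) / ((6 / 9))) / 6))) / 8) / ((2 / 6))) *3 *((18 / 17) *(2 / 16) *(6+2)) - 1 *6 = -5798937 / 1114112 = -5.20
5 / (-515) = -1 / 103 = -0.01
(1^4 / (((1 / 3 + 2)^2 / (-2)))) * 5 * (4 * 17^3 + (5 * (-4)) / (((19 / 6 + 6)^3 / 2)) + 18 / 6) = -36100.93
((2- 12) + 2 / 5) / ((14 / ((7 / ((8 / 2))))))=-6 / 5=-1.20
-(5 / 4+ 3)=-17 / 4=-4.25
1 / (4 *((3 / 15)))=1.25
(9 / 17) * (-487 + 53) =-3906 / 17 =-229.76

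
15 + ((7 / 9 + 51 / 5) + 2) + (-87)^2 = 7596.98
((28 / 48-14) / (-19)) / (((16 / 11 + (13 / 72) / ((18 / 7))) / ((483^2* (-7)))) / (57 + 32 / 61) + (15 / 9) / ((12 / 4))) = 1.27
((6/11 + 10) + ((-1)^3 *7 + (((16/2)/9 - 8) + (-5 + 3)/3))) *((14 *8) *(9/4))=-11732/11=-1066.55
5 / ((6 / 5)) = 25 / 6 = 4.17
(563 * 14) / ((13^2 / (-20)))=-157640 / 169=-932.78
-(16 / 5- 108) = 524 / 5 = 104.80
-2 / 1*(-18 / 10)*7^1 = 126 / 5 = 25.20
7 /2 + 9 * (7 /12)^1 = 35 /4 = 8.75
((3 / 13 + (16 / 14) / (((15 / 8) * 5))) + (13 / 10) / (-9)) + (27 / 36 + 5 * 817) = 334639979 / 81900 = 4085.96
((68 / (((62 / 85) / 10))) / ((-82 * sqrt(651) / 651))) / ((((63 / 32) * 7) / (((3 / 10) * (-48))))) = 739840 * sqrt(651) / 62279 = 303.10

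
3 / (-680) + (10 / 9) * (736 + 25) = 845.55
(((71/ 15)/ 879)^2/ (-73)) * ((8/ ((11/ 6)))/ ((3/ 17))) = -1371152/ 139596912675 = -0.00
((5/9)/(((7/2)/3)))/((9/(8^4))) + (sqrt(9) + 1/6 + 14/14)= 83495/378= 220.89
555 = 555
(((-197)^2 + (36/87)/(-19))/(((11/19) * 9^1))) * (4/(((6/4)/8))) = 124414528/783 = 158894.67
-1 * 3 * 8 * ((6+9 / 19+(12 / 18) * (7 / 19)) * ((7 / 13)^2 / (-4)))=37534 / 3211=11.69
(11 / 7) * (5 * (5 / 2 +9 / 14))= 24.69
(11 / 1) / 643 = 11 / 643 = 0.02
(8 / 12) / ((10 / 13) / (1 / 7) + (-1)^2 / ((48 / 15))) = 416 / 3555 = 0.12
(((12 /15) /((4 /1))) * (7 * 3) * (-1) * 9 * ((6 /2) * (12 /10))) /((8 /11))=-18711 /100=-187.11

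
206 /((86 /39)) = 4017 /43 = 93.42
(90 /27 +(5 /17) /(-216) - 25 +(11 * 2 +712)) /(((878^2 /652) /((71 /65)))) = 30271299359 /45998648280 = 0.66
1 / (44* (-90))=-1 / 3960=-0.00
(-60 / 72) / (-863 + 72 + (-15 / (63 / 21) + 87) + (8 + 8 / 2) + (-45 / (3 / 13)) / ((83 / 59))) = 415 / 416136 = 0.00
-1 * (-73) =73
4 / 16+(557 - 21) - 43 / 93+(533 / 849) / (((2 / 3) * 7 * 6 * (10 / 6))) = 987122417 / 1842330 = 535.80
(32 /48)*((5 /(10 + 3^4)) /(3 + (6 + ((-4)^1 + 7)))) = 5 /1638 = 0.00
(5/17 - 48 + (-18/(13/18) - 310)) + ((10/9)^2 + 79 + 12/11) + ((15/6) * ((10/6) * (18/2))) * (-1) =-133428265/393822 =-338.80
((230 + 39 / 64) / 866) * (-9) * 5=-664155 / 55424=-11.98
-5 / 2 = -2.50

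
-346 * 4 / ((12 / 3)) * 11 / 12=-1903 / 6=-317.17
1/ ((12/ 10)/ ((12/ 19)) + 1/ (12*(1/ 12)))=10/ 29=0.34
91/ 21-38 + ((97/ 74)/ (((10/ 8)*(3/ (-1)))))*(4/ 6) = -56443/ 1665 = -33.90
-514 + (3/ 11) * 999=-2657/ 11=-241.55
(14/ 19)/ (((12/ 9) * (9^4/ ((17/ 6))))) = 119/ 498636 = 0.00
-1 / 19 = -0.05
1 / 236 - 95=-22419 / 236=-95.00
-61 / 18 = -3.39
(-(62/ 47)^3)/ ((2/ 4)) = -476656/ 103823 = -4.59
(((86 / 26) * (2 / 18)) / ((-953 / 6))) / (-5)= 86 / 185835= 0.00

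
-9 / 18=-1 / 2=-0.50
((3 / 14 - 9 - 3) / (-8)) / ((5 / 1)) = 33 / 112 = 0.29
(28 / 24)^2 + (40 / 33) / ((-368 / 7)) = 12187 / 9108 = 1.34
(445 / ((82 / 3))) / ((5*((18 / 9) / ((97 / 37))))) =25899 / 6068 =4.27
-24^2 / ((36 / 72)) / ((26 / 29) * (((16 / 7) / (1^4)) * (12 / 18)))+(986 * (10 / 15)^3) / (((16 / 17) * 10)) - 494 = -4584727 / 3510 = -1306.19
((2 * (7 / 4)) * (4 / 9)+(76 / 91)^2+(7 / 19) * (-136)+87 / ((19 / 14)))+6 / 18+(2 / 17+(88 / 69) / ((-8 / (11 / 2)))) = 922437211 / 58281678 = 15.83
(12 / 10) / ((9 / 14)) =28 / 15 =1.87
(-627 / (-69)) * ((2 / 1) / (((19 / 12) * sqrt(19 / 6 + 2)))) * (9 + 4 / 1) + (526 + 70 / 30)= 3432 * sqrt(186) / 713 + 1585 / 3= 593.98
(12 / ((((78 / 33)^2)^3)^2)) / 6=3138428376721 / 47714478330841088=0.00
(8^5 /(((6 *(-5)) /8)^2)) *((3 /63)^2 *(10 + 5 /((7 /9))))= 12058624 /138915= 86.81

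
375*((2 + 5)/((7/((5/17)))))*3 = 5625/17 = 330.88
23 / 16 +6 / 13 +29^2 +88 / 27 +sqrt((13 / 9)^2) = 4760137 / 5616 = 847.60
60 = 60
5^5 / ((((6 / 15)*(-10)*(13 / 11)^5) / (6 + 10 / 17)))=-2232.57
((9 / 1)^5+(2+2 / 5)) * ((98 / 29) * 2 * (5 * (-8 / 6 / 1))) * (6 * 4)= -1851851904 / 29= -63856962.21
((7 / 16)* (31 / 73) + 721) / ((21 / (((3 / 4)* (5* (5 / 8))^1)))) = 3008375 / 37376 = 80.49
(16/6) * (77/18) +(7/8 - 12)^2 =233579/1728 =135.17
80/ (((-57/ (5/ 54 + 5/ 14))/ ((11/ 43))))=-74800/ 463239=-0.16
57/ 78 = 19/ 26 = 0.73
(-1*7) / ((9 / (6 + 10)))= -12.44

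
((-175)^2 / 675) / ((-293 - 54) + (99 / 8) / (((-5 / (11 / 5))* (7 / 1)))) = -1715000 / 13146003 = -0.13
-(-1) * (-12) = -12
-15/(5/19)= -57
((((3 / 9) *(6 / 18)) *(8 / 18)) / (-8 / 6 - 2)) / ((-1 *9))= 2 / 1215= 0.00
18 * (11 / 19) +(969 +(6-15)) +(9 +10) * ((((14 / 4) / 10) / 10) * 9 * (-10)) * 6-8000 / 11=-242339 / 2090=-115.95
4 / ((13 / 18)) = 72 / 13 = 5.54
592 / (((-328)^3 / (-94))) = 1739 / 1102736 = 0.00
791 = 791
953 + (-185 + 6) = 774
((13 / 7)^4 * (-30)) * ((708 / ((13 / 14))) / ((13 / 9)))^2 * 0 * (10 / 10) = 0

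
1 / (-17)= -1 / 17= -0.06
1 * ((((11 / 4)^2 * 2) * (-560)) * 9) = -76230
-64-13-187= -264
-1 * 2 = -2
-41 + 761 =720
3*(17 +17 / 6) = 119 / 2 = 59.50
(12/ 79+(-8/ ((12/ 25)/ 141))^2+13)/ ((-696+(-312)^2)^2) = 436278539/ 737926036416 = 0.00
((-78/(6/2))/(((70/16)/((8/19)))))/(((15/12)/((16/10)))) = -53248/16625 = -3.20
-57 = -57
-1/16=-0.06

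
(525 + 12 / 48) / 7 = 2101 / 28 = 75.04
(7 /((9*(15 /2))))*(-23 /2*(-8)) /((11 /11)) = 1288 /135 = 9.54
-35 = -35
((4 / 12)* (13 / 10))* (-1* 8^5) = -14199.47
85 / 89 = 0.96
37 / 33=1.12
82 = 82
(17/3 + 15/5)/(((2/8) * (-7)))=-104/21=-4.95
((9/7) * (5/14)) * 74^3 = 9117540/49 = 186072.24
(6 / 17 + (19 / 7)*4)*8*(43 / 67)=458896 / 7973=57.56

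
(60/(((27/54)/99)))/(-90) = -132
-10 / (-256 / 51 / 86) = 10965 / 64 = 171.33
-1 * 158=-158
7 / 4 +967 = 3875 / 4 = 968.75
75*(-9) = -675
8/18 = 4/9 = 0.44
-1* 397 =-397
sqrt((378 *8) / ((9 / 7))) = 28 *sqrt(3) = 48.50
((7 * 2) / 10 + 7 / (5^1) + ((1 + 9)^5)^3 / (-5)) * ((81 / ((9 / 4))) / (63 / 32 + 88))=-80027787426188.53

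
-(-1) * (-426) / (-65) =426 / 65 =6.55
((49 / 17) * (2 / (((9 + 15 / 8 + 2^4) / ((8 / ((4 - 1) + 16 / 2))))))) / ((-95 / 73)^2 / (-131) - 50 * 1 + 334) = 4378476928 / 7970685113655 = 0.00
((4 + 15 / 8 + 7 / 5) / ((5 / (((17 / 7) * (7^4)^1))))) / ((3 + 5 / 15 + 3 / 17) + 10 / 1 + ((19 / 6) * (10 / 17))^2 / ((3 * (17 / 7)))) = 225085002471 / 371052800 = 606.61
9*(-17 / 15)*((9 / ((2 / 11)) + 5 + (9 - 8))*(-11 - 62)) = 413253 / 10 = 41325.30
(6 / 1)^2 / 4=9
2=2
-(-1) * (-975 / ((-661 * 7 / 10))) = 9750 / 4627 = 2.11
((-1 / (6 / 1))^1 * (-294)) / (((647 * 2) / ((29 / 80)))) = 1421 / 103520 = 0.01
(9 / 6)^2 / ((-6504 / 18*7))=-27 / 30352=-0.00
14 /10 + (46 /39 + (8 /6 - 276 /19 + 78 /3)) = 57007 /3705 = 15.39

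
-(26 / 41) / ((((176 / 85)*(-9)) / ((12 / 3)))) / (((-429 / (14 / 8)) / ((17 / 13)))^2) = 1203685 / 310761326304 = 0.00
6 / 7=0.86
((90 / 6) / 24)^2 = 25 / 64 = 0.39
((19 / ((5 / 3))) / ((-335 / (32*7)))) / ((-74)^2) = -3192 / 2293075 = -0.00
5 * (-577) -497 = -3382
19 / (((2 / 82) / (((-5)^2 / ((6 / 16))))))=155800 / 3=51933.33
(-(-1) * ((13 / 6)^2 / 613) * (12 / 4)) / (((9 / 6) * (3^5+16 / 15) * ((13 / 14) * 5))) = 13 / 961797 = 0.00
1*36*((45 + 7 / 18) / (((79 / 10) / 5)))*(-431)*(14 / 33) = -492977800 / 2607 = -189097.74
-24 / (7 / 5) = -120 / 7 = -17.14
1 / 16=0.06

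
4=4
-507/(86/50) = -12675/43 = -294.77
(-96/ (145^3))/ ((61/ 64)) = -0.00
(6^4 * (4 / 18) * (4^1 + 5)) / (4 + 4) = 324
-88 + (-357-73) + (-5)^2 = -493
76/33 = 2.30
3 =3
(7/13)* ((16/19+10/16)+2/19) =1673/1976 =0.85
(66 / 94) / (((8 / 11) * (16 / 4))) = 363 / 1504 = 0.24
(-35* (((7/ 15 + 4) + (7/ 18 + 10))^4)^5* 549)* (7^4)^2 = -820050014032469704527378615415876476044394028382752547789704849640959627/ 27017034353459841780000000000000000000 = -30353072928134056085220670000000000.00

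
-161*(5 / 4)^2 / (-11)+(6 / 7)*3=31343 / 1232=25.44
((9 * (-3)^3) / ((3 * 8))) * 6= -243 / 4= -60.75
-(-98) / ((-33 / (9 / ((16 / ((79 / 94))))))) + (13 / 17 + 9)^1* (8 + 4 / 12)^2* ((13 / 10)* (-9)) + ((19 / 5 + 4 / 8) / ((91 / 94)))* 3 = -506874353243 / 63983920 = -7921.90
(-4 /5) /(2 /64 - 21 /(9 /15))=0.02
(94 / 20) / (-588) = -47 / 5880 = -0.01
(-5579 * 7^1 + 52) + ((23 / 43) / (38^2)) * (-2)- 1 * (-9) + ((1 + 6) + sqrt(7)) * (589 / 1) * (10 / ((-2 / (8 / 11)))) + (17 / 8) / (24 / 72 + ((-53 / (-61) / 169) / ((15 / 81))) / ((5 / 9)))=-104558868926225 / 1937022032- 23560 * sqrt(7) / 11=-59645.90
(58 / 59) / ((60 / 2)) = 29 / 885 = 0.03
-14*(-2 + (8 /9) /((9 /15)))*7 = 1372 /27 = 50.81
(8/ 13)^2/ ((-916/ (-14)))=224/ 38701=0.01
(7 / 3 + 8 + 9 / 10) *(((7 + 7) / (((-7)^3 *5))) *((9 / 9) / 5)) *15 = -337 / 1225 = -0.28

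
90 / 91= 0.99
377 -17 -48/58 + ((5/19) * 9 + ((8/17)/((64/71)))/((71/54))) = 13561089/37468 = 361.94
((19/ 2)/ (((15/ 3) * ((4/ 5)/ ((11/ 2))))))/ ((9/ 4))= 209/ 36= 5.81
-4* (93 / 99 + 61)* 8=-65408 / 33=-1982.06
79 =79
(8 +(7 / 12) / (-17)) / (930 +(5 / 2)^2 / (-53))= 17225 / 2010777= 0.01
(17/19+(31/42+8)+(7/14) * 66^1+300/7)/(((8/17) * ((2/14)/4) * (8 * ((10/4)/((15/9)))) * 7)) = 1159757/19152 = 60.56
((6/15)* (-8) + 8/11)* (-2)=272/55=4.95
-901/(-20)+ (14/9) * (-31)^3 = -8333371/180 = -46296.51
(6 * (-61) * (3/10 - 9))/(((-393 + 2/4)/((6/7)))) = -191052/27475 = -6.95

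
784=784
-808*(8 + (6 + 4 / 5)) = -59792 / 5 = -11958.40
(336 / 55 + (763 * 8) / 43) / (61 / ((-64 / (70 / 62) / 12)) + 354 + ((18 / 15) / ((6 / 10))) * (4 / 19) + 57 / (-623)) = 2055889553536 / 4740658390435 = 0.43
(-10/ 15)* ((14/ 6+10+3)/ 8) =-23/ 18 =-1.28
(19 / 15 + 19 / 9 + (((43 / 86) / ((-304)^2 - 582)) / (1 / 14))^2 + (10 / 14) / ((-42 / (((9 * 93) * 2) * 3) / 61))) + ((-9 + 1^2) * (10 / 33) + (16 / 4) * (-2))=-1067147599089097277 / 204554143650780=-5216.94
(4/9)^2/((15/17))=0.22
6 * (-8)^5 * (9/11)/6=-294912/11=-26810.18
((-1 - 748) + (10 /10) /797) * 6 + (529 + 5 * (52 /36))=-3957.77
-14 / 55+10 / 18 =149 / 495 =0.30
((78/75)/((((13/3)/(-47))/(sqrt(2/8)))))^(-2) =625/19881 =0.03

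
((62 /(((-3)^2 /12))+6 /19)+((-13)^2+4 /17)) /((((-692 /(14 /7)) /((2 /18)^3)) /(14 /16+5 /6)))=-10020359 /5865953904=-0.00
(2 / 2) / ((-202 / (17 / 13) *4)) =-17 / 10504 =-0.00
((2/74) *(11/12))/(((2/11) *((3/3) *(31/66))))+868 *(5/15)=3986377/13764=289.62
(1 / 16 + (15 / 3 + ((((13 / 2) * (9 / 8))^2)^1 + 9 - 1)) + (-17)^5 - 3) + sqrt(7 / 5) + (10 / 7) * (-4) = -2544280129 / 1792 + sqrt(35) / 5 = -1419798.00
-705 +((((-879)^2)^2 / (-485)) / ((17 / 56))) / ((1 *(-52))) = 8357562042909 / 107185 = 77973242.92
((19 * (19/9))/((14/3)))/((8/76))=6859/84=81.65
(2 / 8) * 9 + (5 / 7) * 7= 29 / 4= 7.25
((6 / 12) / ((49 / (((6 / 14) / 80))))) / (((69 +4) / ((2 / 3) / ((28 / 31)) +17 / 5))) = 869 / 280436800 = 0.00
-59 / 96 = -0.61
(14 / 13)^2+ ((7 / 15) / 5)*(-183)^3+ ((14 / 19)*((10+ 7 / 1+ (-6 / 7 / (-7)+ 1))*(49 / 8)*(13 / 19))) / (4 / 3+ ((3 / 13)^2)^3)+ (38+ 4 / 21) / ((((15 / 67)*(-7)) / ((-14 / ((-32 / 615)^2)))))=-3362131578417474344401 / 7539510961964800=-445934.97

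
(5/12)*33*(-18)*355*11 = -1932975/2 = -966487.50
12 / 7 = 1.71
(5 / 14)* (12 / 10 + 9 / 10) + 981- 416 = 2263 / 4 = 565.75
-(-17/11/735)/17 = 1/8085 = 0.00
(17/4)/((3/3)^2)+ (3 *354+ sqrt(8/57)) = 2 *sqrt(114)/57+ 4265/4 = 1066.62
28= 28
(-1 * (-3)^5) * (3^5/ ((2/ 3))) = 177147/ 2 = 88573.50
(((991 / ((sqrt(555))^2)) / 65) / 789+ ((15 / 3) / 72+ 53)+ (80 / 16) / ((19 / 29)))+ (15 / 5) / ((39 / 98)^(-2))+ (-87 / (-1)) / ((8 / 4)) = 120815989941323 / 1154188071400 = 104.68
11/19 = 0.58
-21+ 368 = 347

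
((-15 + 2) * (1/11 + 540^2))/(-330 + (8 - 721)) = 41698813/11473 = 3634.52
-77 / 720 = -0.11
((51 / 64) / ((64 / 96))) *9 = 1377 / 128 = 10.76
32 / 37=0.86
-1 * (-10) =10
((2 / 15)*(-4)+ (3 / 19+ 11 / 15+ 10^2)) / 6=1589 / 95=16.73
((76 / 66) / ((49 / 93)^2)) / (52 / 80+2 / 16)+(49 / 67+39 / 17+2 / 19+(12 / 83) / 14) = 402921205014 / 47439517433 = 8.49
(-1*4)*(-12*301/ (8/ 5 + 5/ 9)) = 650160/ 97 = 6702.68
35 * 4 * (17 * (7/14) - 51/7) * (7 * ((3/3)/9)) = 1190/9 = 132.22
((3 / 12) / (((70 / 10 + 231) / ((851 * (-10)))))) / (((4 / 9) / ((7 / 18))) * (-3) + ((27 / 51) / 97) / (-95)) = 39209825 / 15039132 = 2.61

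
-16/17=-0.94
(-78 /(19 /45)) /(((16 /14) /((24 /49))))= -10530 /133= -79.17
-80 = -80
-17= -17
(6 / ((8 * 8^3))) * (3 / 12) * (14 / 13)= 21 / 53248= 0.00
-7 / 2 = -3.50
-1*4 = -4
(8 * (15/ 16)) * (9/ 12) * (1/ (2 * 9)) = 0.31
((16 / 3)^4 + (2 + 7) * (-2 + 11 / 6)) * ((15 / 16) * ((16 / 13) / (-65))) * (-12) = 261658 / 1521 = 172.03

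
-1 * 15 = -15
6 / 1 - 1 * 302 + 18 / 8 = -1175 / 4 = -293.75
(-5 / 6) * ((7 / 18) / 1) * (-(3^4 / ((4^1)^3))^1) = 105 / 256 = 0.41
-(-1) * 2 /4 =1 /2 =0.50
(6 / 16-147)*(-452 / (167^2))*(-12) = -28.52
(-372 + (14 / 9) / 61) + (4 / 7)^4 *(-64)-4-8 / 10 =-2528198726 / 6590745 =-383.60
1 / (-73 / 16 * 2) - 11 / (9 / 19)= -15329 / 657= -23.33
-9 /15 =-3 /5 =-0.60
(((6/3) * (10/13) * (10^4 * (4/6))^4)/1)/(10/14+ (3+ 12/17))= 190400000000000000000/276939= 687516023384210.96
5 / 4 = 1.25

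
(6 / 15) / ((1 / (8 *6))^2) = 4608 / 5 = 921.60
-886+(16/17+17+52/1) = -13873/17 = -816.06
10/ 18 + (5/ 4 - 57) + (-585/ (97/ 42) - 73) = -1332175/ 3492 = -381.49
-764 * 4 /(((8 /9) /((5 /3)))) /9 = -1910 /3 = -636.67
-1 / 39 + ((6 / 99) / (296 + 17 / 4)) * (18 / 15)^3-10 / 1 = -645665161 / 64403625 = -10.03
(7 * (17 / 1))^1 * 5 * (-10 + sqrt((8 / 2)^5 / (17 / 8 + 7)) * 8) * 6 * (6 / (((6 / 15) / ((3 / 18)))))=-89250 + 4569600 * sqrt(146) / 73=667115.57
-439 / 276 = -1.59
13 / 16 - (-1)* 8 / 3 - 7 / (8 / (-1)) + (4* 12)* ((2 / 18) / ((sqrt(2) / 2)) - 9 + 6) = -6703 / 48 + 16* sqrt(2) / 3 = -132.10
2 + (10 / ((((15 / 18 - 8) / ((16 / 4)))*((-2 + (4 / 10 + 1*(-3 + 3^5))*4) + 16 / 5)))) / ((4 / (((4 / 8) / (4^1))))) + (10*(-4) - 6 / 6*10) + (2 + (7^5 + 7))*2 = 13903910261 / 414004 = 33584.00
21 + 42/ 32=357/ 16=22.31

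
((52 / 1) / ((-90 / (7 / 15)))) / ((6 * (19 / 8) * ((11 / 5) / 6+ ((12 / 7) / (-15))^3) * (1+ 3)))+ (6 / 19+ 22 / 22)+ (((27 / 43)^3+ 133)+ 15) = 149.55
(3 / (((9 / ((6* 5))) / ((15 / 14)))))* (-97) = -1039.29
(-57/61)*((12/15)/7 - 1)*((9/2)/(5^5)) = 0.00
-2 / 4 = -1 / 2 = -0.50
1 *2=2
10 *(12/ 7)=120/ 7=17.14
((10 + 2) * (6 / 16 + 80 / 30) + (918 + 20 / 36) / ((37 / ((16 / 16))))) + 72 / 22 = 64.60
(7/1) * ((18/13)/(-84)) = -3/26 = -0.12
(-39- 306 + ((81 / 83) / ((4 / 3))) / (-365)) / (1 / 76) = -794339517 / 30295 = -26220.15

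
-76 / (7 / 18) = -1368 / 7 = -195.43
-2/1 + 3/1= 1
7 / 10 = 0.70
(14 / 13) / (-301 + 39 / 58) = -812 / 226447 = -0.00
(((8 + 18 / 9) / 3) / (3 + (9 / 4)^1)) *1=40 / 63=0.63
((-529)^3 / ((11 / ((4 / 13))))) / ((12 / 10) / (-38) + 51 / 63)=-5322824.57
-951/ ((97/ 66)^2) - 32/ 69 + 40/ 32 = -1141303703/ 2596884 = -439.49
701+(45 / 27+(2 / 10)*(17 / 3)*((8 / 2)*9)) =743.47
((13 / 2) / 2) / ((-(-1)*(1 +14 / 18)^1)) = 117 / 64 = 1.83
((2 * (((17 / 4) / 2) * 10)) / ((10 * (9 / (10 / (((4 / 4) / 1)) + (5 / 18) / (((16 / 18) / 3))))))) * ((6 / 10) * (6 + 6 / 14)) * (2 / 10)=255 / 64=3.98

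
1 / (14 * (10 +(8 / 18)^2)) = 81 / 11564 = 0.01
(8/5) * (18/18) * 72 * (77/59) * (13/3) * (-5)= -192192/59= -3257.49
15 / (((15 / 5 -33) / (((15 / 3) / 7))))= -5 / 14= -0.36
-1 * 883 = -883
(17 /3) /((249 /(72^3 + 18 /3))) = 2115106 /249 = 8494.40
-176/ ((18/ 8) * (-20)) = 176/ 45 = 3.91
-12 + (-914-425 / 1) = -1351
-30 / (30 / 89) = -89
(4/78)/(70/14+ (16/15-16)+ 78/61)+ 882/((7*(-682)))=-6693671/35104927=-0.19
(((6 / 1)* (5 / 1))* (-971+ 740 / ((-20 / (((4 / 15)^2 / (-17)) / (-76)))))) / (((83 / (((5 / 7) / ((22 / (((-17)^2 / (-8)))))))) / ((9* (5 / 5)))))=3598946223 / 971432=3704.78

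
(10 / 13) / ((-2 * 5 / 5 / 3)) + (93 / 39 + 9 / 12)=103 / 52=1.98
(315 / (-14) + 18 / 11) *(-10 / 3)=765 / 11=69.55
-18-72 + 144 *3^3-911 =2887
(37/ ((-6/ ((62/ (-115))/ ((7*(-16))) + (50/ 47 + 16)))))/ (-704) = 17377679/ 116229120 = 0.15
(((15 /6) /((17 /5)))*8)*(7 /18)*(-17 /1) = -350 /9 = -38.89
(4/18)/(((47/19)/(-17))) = -646/423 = -1.53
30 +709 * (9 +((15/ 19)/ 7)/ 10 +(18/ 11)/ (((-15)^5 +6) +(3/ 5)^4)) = 106119418302753/ 16532093116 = 6418.99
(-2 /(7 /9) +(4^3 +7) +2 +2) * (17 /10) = 8619 /70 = 123.13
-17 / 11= -1.55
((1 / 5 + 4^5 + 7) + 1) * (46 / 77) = 237406 / 385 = 616.64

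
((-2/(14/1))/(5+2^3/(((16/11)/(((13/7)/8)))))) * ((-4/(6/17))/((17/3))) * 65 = 2080/703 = 2.96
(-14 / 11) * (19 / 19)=-14 / 11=-1.27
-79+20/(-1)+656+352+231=1140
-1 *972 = -972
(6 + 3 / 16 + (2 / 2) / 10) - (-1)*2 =663 / 80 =8.29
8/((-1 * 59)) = -8/59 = -0.14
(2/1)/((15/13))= 26/15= 1.73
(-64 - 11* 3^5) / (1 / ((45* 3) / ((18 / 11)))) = -225802.50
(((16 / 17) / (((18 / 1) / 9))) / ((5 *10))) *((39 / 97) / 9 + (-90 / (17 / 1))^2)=9443428 / 35742075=0.26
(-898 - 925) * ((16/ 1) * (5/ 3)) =-145840/ 3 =-48613.33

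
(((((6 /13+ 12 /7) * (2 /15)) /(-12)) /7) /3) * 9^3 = -2673 /3185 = -0.84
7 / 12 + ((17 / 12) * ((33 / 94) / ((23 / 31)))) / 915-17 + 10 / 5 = -114072133 / 7912920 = -14.42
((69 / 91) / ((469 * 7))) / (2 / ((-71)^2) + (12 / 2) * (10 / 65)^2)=4521777 / 2788100882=0.00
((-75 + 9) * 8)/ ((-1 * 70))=264/ 35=7.54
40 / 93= 0.43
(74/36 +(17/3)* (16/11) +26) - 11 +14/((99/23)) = 5653/198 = 28.55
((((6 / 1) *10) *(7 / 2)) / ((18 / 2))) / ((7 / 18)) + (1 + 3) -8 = 56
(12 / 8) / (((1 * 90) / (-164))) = -41 / 15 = -2.73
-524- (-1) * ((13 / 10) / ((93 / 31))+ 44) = -14387 / 30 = -479.57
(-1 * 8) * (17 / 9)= -136 / 9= -15.11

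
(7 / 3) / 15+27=1222 / 45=27.16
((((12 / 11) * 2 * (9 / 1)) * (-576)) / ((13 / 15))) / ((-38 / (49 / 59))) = 45722880 / 160303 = 285.23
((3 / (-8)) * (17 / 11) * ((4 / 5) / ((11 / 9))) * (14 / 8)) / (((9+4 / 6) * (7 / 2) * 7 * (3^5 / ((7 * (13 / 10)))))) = -221 / 2105400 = -0.00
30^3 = 27000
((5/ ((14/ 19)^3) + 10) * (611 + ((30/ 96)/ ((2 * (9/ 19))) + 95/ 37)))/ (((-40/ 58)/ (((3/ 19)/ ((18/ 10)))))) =-1756.74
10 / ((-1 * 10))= -1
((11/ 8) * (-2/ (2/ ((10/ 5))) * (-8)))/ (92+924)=11/ 508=0.02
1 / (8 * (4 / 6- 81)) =-0.00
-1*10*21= -210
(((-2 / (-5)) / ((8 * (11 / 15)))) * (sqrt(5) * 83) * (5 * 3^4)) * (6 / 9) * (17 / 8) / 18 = 63495 * sqrt(5) / 352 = 403.35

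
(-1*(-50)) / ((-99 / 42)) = -700 / 33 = -21.21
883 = 883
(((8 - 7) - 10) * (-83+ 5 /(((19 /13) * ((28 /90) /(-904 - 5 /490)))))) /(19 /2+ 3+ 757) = 117.24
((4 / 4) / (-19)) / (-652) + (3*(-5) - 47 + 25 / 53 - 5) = -66.53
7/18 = 0.39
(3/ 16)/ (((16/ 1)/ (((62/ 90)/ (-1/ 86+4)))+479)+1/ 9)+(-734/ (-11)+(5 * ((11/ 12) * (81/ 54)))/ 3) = 249964737175/ 3621666048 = 69.02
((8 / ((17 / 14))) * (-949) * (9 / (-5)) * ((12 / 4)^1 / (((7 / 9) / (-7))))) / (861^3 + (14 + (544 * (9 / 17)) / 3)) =-25827984 / 54253586735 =-0.00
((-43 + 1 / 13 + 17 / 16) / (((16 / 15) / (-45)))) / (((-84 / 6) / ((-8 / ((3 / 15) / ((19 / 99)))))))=62037375 / 64064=968.37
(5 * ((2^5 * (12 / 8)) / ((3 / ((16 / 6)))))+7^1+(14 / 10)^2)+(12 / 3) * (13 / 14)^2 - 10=792853 / 3675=215.74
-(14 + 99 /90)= -151 /10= -15.10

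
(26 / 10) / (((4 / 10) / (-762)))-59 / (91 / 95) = -456328 / 91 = -5014.59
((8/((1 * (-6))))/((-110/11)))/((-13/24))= -16/65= -0.25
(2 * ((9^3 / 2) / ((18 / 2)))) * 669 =54189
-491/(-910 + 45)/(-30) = -491/25950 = -0.02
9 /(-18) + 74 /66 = 41 /66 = 0.62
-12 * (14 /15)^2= -784 /75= -10.45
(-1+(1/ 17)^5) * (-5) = 7099280/ 1419857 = 5.00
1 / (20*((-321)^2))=0.00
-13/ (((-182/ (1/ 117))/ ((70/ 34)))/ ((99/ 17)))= 55/ 7514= 0.01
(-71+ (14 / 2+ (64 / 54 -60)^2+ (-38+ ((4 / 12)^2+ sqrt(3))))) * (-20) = -48949340 / 729 -20 * sqrt(3) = -67180.51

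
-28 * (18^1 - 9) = -252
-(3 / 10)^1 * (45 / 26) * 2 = -27 / 26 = -1.04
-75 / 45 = -5 / 3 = -1.67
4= 4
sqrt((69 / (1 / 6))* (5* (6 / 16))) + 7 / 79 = 7 / 79 + 3* sqrt(345) / 2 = 27.95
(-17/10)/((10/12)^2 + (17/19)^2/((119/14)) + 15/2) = -110466/538595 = -0.21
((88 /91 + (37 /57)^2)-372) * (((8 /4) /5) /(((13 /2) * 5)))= -438298628 /96089175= -4.56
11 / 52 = 0.21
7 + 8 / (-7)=41 / 7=5.86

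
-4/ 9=-0.44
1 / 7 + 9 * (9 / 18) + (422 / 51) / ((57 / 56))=519803 / 40698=12.77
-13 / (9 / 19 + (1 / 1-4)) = 247 / 48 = 5.15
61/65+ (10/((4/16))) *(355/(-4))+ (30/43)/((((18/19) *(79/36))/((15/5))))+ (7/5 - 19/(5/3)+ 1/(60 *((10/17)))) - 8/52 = -94279679623/26496600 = -3558.18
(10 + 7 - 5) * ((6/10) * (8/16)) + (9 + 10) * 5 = 493/5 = 98.60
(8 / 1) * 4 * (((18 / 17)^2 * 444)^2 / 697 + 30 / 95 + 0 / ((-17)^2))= 12593462745792 / 1106068603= 11385.79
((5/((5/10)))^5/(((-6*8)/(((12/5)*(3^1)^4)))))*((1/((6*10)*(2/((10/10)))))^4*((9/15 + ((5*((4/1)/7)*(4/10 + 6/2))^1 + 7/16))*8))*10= -6021/3584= -1.68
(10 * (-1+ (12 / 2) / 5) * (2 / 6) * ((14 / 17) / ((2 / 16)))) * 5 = 1120 / 51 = 21.96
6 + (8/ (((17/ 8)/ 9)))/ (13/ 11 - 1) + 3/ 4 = 13131/ 68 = 193.10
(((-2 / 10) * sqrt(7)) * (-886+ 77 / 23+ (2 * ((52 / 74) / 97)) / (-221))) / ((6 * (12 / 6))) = 247725001 * sqrt(7) / 16839588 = 38.92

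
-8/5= -1.60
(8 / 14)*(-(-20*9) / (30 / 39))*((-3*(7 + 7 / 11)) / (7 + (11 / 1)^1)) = -1872 / 11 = -170.18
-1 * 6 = -6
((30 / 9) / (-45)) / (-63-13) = 1 / 1026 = 0.00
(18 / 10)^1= 9 / 5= 1.80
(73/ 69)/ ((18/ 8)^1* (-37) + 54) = -292/ 8073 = -0.04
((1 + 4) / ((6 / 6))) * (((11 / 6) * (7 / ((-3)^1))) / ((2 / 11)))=-4235 / 36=-117.64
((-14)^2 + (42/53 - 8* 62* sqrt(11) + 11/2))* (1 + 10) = 235873/106 - 5456* sqrt(11) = -15870.29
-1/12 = -0.08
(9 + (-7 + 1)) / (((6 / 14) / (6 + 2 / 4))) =91 / 2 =45.50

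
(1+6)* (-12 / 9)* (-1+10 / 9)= -28 / 27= -1.04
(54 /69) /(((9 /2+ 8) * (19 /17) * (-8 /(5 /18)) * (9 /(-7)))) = 119 /78660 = 0.00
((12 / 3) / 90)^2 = 0.00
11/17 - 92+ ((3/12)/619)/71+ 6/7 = -1893147005/20919724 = -90.50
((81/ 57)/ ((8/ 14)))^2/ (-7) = -5103/ 5776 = -0.88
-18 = -18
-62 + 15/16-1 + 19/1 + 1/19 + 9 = -10339/304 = -34.01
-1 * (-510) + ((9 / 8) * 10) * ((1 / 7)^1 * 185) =22605 / 28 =807.32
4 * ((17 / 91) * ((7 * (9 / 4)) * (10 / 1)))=1530 / 13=117.69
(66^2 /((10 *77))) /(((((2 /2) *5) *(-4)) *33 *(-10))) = 3 /3500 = 0.00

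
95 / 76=5 / 4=1.25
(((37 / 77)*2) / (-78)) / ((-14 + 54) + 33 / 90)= -370 / 1212211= -0.00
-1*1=-1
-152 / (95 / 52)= -416 / 5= -83.20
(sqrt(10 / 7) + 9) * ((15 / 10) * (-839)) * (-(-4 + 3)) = -22653 / 2 - 2517 * sqrt(70) / 14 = -12830.70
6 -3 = 3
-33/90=-11/30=-0.37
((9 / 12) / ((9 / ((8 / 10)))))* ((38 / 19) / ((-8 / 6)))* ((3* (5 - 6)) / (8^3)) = 3 / 5120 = 0.00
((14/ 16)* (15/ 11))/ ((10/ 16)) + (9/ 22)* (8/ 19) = 435/ 209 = 2.08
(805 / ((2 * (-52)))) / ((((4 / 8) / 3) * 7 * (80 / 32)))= -69 / 26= -2.65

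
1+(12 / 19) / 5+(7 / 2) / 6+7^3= 392969 / 1140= 344.71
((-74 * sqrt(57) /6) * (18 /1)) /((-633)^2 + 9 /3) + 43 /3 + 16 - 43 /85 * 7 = 6832 /255 - 37 * sqrt(57) /66782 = 26.79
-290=-290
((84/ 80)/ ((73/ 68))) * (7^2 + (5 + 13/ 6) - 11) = 32249/ 730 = 44.18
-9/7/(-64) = 9/448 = 0.02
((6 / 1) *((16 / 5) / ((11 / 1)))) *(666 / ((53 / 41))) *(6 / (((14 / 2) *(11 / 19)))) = 298836864 / 224455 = 1331.39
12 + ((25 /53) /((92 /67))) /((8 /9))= 483171 /39008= 12.39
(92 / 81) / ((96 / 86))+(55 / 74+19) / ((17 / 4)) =5.66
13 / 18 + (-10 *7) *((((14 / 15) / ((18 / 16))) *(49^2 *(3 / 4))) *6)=-11294291 / 18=-627460.61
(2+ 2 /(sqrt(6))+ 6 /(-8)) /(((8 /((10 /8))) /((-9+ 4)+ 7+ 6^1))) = 2.58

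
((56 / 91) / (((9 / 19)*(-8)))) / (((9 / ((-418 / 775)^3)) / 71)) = 98523718568 / 490155046875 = 0.20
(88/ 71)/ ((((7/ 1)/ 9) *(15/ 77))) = 8.18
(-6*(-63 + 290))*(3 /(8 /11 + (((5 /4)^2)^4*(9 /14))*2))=-20619067392 /42341891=-486.97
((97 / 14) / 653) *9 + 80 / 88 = 101023 / 100562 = 1.00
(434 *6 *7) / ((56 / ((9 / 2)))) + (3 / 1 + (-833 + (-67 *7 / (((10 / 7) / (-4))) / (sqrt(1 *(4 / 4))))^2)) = 1725128.99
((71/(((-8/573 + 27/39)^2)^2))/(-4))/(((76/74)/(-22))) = 88970218069253103297/49546249492716556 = 1795.70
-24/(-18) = 4/3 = 1.33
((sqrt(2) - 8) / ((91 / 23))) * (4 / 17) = -736 / 1547 + 92 * sqrt(2) / 1547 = -0.39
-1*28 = -28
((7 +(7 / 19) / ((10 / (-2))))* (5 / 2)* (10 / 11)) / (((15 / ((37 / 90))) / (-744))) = -3018904 / 9405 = -320.99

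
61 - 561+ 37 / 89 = -44463 / 89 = -499.58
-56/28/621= -2/621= -0.00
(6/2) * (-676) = -2028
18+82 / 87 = 1648 / 87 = 18.94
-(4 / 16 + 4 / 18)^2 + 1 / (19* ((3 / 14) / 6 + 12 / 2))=-891691 / 4161456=-0.21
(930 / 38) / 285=31 / 361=0.09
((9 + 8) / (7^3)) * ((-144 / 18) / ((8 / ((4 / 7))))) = -68 / 2401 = -0.03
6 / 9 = 2 / 3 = 0.67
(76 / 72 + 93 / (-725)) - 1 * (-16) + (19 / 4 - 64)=-1104623 / 26100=-42.32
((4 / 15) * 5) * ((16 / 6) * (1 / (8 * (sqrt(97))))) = 4 * sqrt(97) / 873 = 0.05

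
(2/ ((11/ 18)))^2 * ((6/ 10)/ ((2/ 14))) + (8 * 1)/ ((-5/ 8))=19472/ 605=32.19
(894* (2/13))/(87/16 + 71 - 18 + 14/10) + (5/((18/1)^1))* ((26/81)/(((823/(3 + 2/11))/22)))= 2.31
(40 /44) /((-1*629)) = -10 /6919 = -0.00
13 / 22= 0.59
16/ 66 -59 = -1939/ 33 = -58.76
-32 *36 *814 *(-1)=937728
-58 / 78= -0.74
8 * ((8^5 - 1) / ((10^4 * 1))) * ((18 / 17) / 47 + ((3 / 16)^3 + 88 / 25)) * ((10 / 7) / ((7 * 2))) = 1359271012837 / 143180800000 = 9.49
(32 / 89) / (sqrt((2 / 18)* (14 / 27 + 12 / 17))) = 0.97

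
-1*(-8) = 8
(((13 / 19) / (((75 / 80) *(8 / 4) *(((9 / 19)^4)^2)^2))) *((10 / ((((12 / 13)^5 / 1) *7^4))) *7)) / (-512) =-4.83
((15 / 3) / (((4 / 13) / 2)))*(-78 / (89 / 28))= -70980 / 89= -797.53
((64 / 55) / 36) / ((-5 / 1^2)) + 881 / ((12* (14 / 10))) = 3633677 / 69300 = 52.43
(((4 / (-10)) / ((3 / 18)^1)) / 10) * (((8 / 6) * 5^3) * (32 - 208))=7040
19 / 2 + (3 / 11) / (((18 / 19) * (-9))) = 9.47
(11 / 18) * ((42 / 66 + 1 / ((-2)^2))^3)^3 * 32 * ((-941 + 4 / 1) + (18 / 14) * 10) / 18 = -16669923065876691 / 49168782688256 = -339.03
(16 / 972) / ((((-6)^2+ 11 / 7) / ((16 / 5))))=448 / 319545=0.00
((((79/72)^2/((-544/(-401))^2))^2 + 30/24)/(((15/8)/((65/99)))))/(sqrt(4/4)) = 51338077045668691213/87375977396551286784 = 0.59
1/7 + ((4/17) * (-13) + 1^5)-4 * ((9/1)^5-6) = -28104696/119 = -236173.92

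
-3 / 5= -0.60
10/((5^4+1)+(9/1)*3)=10/653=0.02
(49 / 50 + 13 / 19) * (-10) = -1581 / 95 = -16.64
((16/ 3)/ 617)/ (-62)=-8/ 57381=-0.00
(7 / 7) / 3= 1 / 3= 0.33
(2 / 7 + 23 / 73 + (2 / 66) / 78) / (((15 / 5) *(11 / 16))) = 6325832 / 21702681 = 0.29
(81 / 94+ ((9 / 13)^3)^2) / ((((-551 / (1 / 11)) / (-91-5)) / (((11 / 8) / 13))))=0.00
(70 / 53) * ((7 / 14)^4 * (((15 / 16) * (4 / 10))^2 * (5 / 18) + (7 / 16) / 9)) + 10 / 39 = 1674115 / 6349824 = 0.26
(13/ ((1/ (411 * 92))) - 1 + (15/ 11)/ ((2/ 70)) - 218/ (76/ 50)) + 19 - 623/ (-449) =46120945941/ 93841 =491479.69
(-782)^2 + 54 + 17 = 611595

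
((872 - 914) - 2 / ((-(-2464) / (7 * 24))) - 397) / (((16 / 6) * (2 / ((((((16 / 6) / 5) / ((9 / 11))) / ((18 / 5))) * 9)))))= -9661 / 72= -134.18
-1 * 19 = -19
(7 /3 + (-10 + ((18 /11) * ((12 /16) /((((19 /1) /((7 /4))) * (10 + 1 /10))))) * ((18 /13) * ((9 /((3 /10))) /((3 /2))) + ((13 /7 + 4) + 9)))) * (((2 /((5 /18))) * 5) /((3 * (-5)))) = 2152564 /124735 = 17.26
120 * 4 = 480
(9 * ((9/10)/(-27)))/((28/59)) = -177/280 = -0.63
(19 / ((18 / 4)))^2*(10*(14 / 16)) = 12635 / 81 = 155.99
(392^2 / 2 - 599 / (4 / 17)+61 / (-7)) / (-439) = -2079771 / 12292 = -169.20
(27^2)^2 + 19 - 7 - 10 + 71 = 531514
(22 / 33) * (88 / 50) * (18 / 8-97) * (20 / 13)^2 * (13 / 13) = -133408 / 507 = -263.13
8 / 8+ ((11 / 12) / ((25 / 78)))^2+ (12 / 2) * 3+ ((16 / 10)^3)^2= 2747301 / 62500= 43.96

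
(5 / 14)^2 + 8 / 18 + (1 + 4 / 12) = 3361 / 1764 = 1.91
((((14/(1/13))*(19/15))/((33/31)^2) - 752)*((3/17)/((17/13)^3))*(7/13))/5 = -4.66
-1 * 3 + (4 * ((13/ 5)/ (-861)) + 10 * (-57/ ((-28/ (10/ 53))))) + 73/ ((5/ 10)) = 33501214/ 228165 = 146.83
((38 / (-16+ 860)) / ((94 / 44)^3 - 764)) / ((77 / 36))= -36784 / 1318017197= -0.00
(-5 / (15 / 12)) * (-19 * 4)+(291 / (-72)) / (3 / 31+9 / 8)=273329 / 909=300.69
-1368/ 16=-171/ 2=-85.50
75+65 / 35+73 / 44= 24183 / 308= 78.52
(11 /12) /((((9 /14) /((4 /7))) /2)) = 44 /27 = 1.63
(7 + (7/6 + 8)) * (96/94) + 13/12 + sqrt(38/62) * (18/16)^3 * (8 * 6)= 71.10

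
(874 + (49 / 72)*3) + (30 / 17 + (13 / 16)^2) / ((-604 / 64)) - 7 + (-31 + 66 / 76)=1963374241 / 2341104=838.65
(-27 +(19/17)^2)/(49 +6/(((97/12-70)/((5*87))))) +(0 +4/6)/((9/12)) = -38003510/13231287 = -2.87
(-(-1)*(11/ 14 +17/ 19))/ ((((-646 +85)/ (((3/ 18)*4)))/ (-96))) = 4768/ 24871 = 0.19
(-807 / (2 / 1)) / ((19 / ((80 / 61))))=-32280 / 1159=-27.85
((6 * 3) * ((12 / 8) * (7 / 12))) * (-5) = -315 / 4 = -78.75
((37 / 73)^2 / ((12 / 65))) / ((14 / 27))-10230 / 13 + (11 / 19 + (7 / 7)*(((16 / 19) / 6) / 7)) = -173288120051 / 221132184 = -783.64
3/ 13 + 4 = 4.23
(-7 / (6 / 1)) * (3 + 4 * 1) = -49 / 6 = -8.17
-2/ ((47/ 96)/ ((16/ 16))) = -192/ 47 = -4.09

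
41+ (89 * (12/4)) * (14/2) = 1910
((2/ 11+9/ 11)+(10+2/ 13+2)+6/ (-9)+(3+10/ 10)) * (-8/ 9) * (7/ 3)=-36008/ 1053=-34.20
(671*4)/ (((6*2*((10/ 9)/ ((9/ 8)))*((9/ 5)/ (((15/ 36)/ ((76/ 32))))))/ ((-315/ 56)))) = -124.16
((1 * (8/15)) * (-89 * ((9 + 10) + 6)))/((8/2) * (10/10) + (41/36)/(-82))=-85440/287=-297.70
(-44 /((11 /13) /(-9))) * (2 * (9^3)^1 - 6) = 679536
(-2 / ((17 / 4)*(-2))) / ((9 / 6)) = 8 / 51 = 0.16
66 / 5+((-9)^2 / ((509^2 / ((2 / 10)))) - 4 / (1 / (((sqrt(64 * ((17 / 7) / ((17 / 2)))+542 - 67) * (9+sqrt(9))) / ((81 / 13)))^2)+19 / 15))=769688328039057 / 76635241357855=10.04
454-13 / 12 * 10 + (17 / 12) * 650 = 1364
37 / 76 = 0.49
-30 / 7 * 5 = -150 / 7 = -21.43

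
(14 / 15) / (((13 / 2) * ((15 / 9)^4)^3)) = 4960116 / 15869140625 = 0.00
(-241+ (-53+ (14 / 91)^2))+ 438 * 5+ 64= 1960.02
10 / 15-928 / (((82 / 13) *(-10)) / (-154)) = -1392982 / 615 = -2265.01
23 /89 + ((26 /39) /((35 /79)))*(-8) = -110081 /9345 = -11.78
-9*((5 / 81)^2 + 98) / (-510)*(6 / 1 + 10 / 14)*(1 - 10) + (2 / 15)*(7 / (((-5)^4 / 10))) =-3777102841 / 36146250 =-104.50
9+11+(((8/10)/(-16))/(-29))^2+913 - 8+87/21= 2187945607/2354800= 929.14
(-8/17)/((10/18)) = -72/85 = -0.85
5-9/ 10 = 41/ 10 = 4.10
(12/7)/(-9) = -4/21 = -0.19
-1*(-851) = 851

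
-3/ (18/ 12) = -2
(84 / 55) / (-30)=-14 / 275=-0.05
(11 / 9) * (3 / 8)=11 / 24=0.46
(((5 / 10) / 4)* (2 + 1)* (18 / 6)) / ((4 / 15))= 135 / 32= 4.22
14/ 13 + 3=53/ 13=4.08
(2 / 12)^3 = 1 / 216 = 0.00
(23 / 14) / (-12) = -23 / 168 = -0.14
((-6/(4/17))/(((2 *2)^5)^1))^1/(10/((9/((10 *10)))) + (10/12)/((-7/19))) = -3213/14044160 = -0.00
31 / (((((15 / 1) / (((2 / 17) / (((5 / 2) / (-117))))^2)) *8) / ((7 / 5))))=10.96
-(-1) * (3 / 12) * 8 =2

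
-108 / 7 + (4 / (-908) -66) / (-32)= -679631 / 50848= -13.37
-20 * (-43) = 860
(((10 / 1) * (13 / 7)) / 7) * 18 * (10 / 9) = 2600 / 49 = 53.06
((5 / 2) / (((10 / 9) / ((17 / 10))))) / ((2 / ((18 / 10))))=1377 / 400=3.44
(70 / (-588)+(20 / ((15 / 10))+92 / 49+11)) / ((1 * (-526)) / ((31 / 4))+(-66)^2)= 79267 / 13027336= 0.01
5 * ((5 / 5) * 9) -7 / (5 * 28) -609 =-11281 / 20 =-564.05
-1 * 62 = -62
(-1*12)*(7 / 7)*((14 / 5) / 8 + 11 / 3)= -241 / 5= -48.20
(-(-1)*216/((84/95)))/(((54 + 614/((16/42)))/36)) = 82080/15547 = 5.28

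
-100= -100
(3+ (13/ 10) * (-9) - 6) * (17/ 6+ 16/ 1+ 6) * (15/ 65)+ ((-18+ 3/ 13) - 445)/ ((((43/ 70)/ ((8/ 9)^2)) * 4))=-211046549/ 905580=-233.05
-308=-308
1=1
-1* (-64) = 64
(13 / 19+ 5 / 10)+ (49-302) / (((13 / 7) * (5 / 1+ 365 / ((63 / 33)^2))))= -637992 / 5726695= -0.11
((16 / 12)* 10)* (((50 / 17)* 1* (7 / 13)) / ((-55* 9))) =-2800 / 65637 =-0.04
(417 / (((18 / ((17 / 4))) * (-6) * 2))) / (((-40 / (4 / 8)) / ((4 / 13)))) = 2363 / 74880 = 0.03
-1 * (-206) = 206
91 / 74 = 1.23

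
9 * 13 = 117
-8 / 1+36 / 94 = -358 / 47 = -7.62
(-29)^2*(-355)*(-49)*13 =190179535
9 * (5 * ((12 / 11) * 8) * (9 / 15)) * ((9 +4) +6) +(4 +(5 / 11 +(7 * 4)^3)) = 26433.55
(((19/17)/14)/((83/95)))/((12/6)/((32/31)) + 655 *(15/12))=14440/129694887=0.00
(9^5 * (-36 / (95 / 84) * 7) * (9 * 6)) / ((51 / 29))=-652473499104 / 1615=-404008358.58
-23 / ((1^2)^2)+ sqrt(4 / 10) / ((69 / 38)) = -23+ 38 * sqrt(10) / 345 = -22.65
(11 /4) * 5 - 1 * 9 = 19 /4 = 4.75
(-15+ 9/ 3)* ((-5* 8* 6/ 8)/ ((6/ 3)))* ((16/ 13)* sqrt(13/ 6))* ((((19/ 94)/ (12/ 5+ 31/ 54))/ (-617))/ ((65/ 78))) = -1477440* sqrt(78)/ 302720561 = -0.04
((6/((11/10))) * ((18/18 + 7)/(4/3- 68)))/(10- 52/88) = -0.07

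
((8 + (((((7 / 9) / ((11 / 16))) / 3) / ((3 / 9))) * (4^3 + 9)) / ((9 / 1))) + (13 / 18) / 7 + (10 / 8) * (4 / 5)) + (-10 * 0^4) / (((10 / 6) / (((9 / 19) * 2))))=228017 / 12474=18.28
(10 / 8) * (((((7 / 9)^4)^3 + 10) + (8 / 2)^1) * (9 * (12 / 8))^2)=19839273989675 / 6198727824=3200.54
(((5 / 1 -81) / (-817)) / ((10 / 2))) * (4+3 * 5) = 76 / 215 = 0.35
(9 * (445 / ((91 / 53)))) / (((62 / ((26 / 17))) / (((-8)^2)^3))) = 55643996160 / 3689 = 15083761.50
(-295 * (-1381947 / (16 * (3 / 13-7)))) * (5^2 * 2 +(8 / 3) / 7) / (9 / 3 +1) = -133503648005 / 2816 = -47408965.91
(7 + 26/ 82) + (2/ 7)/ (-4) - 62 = -31429/ 574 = -54.75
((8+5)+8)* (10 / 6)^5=21875 / 81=270.06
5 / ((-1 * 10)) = -1 / 2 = -0.50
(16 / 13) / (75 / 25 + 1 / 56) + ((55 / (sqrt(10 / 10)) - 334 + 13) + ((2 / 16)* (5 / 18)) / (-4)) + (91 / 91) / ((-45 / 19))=-1683223757 / 6327360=-266.02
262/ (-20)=-131/ 10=-13.10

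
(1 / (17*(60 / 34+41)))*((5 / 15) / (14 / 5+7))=5 / 106869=0.00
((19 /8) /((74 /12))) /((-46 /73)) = -4161 /6808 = -0.61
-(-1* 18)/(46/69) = 27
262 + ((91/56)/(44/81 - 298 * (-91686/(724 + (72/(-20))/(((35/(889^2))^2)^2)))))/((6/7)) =21025290469851317421945115/79194267091650145736032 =265.49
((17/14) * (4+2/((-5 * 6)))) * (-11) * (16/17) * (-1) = 5192/105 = 49.45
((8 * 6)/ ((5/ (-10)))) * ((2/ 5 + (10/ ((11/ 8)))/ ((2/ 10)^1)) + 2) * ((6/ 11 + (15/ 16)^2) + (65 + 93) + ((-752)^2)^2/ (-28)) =359991692905740909/ 8470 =42501970827124.07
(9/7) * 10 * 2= 180/7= 25.71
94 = 94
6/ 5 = 1.20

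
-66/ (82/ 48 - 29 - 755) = 0.08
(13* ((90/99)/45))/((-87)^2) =26/749331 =0.00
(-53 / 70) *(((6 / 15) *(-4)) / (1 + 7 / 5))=53 / 105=0.50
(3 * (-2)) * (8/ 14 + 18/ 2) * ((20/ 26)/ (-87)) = 1340/ 2639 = 0.51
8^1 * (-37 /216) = -37 /27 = -1.37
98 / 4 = 49 / 2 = 24.50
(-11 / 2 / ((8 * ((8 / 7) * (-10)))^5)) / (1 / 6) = 554631 / 107374182400000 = 0.00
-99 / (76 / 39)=-3861 / 76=-50.80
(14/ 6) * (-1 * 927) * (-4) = 8652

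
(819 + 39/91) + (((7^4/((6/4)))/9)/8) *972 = 156999/7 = 22428.43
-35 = -35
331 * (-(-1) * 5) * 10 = 16550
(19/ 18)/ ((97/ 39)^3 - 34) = -0.06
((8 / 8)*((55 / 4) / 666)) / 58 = 55 / 154512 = 0.00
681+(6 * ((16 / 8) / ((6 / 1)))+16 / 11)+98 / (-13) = 96799 / 143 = 676.92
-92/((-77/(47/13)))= 4324/1001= 4.32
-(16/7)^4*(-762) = 49938432/2401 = 20799.01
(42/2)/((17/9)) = 189/17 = 11.12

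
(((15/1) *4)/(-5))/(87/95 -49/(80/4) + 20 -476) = 4560/173863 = 0.03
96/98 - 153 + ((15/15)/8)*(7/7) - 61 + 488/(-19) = -1776941/7448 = -238.58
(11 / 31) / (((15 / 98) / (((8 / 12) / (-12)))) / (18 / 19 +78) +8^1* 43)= 53900 / 52248299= 0.00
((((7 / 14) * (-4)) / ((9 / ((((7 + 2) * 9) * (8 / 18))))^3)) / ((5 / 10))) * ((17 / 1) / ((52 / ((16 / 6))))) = -8704 / 39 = -223.18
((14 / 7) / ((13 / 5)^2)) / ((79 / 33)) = 0.12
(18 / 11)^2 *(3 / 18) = 54 / 121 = 0.45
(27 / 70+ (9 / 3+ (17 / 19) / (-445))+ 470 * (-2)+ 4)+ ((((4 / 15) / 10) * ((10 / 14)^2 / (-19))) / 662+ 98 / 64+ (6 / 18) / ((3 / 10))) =-36728310440443 / 39493913760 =-929.97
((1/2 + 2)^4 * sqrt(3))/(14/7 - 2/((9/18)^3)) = -625 * sqrt(3)/224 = -4.83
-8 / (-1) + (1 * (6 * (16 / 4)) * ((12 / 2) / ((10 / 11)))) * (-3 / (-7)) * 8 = 19288 / 35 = 551.09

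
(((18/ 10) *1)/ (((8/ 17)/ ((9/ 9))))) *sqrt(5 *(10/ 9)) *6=153 *sqrt(2)/ 4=54.09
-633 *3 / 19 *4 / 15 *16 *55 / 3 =-148544 / 19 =-7818.11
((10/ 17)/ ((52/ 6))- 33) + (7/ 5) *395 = 114935/ 221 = 520.07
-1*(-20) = 20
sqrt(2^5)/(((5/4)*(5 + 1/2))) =32*sqrt(2)/55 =0.82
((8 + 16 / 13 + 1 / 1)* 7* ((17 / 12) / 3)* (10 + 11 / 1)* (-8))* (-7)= 1551046 / 39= 39770.41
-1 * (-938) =938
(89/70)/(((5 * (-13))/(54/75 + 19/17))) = -69509/1933750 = -0.04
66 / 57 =22 / 19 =1.16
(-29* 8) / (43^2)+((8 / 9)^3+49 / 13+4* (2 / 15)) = 427509973 / 87614865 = 4.88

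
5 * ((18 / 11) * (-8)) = -720 / 11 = -65.45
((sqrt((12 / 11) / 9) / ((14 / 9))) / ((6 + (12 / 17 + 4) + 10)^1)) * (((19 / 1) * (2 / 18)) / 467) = 323 * sqrt(33) / 37972704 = 0.00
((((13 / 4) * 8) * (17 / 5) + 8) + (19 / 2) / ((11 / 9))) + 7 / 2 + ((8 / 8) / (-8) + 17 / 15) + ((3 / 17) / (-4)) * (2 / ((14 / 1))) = 17070631 / 157080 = 108.67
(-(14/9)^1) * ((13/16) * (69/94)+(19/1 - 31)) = 40019/2256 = 17.74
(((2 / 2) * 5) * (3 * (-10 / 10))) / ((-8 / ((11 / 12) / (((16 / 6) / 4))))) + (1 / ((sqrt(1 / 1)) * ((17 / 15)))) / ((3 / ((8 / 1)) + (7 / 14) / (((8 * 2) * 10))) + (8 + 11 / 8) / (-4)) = 2.13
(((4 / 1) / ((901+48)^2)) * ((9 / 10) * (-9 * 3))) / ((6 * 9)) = -9 / 4503005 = -0.00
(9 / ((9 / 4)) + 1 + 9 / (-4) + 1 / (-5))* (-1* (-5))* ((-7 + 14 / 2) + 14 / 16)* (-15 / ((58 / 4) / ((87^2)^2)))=-661178168.44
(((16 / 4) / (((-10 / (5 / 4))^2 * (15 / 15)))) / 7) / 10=1 / 1120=0.00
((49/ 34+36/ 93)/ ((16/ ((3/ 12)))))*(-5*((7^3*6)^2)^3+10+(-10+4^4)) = -11437838696567171380127/ 1054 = -10851839370557088595.95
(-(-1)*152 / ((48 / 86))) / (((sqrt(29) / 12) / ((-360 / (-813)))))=392160*sqrt(29) / 7859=268.72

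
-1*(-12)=12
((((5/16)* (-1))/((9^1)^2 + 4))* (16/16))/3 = -1/816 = -0.00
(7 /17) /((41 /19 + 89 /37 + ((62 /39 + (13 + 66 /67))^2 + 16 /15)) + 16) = 167997256245 /107793850645603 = 0.00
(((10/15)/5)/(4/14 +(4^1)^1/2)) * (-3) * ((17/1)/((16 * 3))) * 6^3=-1071/80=-13.39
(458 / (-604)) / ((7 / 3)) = -687 / 2114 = -0.32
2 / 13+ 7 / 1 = 7.15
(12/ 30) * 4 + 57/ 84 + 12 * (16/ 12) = 2559/ 140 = 18.28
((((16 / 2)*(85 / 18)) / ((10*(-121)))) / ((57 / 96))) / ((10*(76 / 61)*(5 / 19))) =-8296 / 517275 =-0.02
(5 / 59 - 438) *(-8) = 206696 / 59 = 3503.32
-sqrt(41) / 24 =-0.27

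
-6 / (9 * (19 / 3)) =-2 / 19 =-0.11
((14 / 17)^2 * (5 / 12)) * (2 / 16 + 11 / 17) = 0.22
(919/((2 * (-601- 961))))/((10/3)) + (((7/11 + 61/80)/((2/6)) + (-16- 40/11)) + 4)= -720271/62480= -11.53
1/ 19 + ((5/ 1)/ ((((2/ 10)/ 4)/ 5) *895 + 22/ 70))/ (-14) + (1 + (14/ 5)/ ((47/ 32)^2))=629296598/ 272181935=2.31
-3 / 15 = -1 / 5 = -0.20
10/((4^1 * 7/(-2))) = -5/7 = -0.71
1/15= 0.07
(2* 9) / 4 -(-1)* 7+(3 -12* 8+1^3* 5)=-153 / 2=-76.50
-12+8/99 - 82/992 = -589339/49104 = -12.00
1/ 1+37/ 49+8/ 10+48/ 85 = 12994/ 4165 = 3.12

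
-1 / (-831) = 1 / 831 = 0.00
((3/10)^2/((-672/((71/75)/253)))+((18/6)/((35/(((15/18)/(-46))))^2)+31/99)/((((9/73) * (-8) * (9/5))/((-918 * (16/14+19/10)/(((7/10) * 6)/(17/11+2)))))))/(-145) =-23010605736503797/8022388789800000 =-2.87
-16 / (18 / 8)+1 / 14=-887 / 126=-7.04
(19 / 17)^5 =2476099 / 1419857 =1.74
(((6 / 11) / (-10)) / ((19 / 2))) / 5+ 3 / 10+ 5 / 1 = 55373 / 10450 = 5.30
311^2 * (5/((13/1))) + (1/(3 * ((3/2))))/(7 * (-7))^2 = 10450220471/280917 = 37200.38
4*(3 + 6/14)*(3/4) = 72/7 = 10.29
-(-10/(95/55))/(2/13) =715/19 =37.63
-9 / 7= -1.29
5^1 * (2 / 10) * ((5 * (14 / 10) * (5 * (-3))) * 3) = -315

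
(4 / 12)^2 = 1 / 9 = 0.11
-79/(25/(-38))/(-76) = -79/50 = -1.58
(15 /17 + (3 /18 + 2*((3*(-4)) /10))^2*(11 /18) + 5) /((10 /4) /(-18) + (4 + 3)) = 2459443 /1889550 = 1.30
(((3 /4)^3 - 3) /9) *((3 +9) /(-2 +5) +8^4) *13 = -732875 /48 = -15268.23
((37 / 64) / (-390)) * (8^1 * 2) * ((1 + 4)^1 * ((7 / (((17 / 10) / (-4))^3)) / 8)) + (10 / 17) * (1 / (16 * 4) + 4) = 22771235 / 6131424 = 3.71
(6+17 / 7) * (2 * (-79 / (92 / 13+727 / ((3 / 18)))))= -60593 / 198793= -0.30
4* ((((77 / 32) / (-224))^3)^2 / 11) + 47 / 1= 13546827679130613019 / 288230376151711744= 47.00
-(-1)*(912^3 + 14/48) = 18205212679/24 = 758550528.29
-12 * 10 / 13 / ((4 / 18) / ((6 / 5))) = -648 / 13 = -49.85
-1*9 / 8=-9 / 8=-1.12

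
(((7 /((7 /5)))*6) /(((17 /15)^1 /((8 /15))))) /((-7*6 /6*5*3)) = -16 /119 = -0.13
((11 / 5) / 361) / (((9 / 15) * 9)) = 11 / 9747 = 0.00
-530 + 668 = 138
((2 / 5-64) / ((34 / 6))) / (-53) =18 / 85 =0.21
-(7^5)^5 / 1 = -1341068619663964900807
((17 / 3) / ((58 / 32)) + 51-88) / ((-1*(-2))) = -2947 / 174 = -16.94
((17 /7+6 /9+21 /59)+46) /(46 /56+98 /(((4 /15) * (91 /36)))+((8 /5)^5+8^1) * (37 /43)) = 428124125000 /1403490091173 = 0.31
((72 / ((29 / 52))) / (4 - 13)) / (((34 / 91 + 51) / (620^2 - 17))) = -14551202848 / 135575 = -107329.54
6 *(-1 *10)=-60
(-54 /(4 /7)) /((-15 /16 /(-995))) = -100296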